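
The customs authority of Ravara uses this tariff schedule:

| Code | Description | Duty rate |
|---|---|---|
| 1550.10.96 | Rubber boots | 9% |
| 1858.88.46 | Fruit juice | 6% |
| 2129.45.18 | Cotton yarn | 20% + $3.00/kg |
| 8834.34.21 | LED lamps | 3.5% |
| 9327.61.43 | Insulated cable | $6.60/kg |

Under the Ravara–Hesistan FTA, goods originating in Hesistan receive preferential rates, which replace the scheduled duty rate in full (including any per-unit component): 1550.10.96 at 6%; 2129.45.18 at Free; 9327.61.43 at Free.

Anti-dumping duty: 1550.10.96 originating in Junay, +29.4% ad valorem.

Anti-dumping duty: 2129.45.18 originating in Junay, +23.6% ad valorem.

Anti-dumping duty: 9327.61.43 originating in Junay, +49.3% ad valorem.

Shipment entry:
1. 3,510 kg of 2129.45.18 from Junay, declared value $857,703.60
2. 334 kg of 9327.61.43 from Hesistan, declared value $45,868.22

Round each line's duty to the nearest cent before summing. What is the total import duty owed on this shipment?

Line 1 (2129.45.18, Junay, 3,510 kg, $857,703.60):
Base rate for 2129.45.18 is 20% + $3.00/kg.
2129.45.18 has an FTA preferential rate, but origin Junay is not Hesistan; base rate stands.
Additional duty on 2129.45.18 from Junay: +23.6%. Applied ad valorem rate: 20% + 23.6% = 43.6%.
Duty = $857,703.60 × 43.6% + 3,510 × $3.00 = $384,488.77.
Line 2 (9327.61.43, Hesistan, 334 kg, $45,868.22):
Base rate for 9327.61.43 is $6.60/kg.
Origin Hesistan qualifies under the Ravara–Hesistan agreement and 9327.61.43 is covered: preferential rate Free applies instead.
The additional-duty order on 9327.61.43 targets Junay, not Hesistan; it does not apply.
Duty = $45,868.22 × 0% = $0.00.
Total = $384,488.77 + $0.00 = $384,488.77.

$384,488.77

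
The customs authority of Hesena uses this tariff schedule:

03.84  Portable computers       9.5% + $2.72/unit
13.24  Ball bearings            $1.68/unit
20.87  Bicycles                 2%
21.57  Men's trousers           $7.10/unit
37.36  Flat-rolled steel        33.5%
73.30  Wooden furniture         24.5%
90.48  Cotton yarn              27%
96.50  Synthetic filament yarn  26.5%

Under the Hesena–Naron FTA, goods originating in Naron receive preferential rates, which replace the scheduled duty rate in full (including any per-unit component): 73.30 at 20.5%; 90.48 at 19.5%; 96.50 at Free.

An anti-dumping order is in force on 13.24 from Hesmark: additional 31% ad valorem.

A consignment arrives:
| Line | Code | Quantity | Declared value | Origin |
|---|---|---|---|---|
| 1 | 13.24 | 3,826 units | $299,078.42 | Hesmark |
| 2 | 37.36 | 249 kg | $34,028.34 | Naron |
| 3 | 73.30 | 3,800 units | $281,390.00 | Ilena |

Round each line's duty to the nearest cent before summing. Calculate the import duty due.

Line 1 (13.24, Hesmark, 3,826 units, $299,078.42):
Base rate for 13.24 is $1.68/unit.
Additional duty on 13.24 from Hesmark: +31% ad valorem. Applied ad valorem rate = 31%.
Duty = $299,078.42 × 31% + 3,826 × $1.68 = $99,141.99.
Line 2 (37.36, Naron, 249 kg, $34,028.34):
Base rate for 37.36 is 33.5%.
Origin Naron is the FTA partner but 37.36 is not on the preference list; base rate stands.
Duty = $34,028.34 × 33.5% = $11,399.49.
Line 3 (73.30, Ilena, 3,800 units, $281,390.00):
Base rate for 73.30 is 24.5%.
73.30 has an FTA preferential rate, but origin Ilena is not Naron; base rate stands.
Duty = $281,390.00 × 24.5% = $68,940.55.
Total = $99,141.99 + $11,399.49 + $68,940.55 = $179,482.03.

$179,482.03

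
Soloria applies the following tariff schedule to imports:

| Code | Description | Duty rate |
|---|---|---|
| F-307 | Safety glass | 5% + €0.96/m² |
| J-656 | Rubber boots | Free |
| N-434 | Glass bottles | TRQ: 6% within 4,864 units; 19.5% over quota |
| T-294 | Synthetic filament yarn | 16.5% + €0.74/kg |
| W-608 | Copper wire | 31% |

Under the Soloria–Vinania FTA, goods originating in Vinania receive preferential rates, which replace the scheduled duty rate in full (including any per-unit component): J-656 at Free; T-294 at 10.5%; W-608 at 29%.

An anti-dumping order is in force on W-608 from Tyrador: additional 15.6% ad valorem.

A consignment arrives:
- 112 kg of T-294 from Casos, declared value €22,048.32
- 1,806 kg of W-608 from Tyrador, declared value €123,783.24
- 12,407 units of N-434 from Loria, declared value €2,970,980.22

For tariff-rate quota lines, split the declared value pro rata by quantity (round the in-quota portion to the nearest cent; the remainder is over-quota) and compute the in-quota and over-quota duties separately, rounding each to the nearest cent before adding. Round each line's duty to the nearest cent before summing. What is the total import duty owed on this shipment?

€483,505.97

Line 1 (T-294, Casos, 112 kg, €22,048.32):
Base rate for T-294 is 16.5% + €0.74/kg.
T-294 has an FTA preferential rate, but origin Casos is not Vinania; base rate stands.
Duty = €22,048.32 × 16.5% + 112 × €0.74 = €3,720.85.
Line 2 (W-608, Tyrador, 1,806 kg, €123,783.24):
Base rate for W-608 is 31%.
W-608 has an FTA preferential rate, but origin Tyrador is not Vinania; base rate stands.
Additional duty on W-608 from Tyrador: +15.6%. Applied ad valorem rate: 31% + 15.6% = 46.6%.
Duty = €123,783.24 × 46.6% = €57,682.99.
Line 3 (N-434, Loria, 12,407 units, €2,970,980.22):
Code N-434 is under a tariff-rate quota (threshold 4,864 units). In-quota: 4,864 units at 6%; over-quota: 7,543 units at 19.5%.
Pro-rata value split: in-quota = €2,970,980.22 × 4,864/12,407 = €1,164,733.44; over-quota = €2,970,980.22 − €1,164,733.44 = €1,806,246.78.
In-quota duty = €1,164,733.44 × 6% = €69,884.01. Over-quota duty = €1,806,246.78 × 19.5% = €352,218.12.
Line duty = €69,884.01 + €352,218.12 = €422,102.13.
Total = €3,720.85 + €57,682.99 + €422,102.13 = €483,505.97.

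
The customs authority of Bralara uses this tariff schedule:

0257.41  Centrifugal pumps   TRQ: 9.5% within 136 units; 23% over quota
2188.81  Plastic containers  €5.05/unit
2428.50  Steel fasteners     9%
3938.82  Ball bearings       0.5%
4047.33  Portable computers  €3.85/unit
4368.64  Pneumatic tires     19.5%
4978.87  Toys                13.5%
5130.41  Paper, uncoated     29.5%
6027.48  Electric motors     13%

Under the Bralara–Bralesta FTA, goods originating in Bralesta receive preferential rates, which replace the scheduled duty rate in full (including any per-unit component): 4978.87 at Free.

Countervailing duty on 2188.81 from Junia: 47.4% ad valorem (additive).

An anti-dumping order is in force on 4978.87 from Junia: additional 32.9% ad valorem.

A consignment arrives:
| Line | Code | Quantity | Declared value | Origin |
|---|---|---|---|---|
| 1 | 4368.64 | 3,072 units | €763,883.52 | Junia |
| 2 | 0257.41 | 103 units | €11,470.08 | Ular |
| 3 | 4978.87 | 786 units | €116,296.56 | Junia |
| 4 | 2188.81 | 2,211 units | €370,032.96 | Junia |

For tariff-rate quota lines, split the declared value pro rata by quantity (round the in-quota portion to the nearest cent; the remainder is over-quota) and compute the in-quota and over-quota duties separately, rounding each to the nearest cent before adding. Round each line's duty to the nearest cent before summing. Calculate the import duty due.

€390,569.72

Line 1 (4368.64, Junia, 3,072 units, €763,883.52):
Base rate for 4368.64 is 19.5%.
Duty = €763,883.52 × 19.5% = €148,957.29.
Line 2 (0257.41, Ular, 103 units, €11,470.08):
Code 0257.41 is under a tariff-rate quota (threshold 136 units). Quantity 103 units is within the quota, so the in-quota rate 9.5% applies to the full value.
Duty = €11,470.08 × 9.5% = €1,089.66.
Line 3 (4978.87, Junia, 786 units, €116,296.56):
Base rate for 4978.87 is 13.5%.
4978.87 has an FTA preferential rate, but origin Junia is not Bralesta; base rate stands.
Additional duty on 4978.87 from Junia: +32.9%. Applied ad valorem rate: 13.5% + 32.9% = 46.4%.
Duty = €116,296.56 × 46.4% = €53,961.60.
Line 4 (2188.81, Junia, 2,211 units, €370,032.96):
Base rate for 2188.81 is €5.05/unit.
Additional duty on 2188.81 from Junia: +47.4% ad valorem. Applied ad valorem rate = 47.4%.
Duty = €370,032.96 × 47.4% + 2,211 × €5.05 = €186,561.17.
Total = €148,957.29 + €1,089.66 + €53,961.60 + €186,561.17 = €390,569.72.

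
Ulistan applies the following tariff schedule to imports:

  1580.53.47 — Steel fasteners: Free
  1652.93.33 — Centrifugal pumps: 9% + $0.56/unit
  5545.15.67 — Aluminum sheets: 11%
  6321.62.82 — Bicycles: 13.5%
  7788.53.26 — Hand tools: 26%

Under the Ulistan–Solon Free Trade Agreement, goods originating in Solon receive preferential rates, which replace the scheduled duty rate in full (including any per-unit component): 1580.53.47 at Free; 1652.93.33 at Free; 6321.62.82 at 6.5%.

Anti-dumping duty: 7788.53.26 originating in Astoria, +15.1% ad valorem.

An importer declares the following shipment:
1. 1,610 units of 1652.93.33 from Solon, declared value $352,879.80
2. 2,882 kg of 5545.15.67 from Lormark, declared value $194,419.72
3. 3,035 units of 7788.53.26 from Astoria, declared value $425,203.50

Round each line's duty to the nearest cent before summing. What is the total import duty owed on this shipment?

$196,144.81

Line 1 (1652.93.33, Solon, 1,610 units, $352,879.80):
Base rate for 1652.93.33 is 9% + $0.56/unit.
Origin Solon qualifies under the Ulistan–Solon agreement and 1652.93.33 is covered: preferential rate Free applies instead.
Duty = $352,879.80 × 0% = $0.00.
Line 2 (5545.15.67, Lormark, 2,882 kg, $194,419.72):
Base rate for 5545.15.67 is 11%.
Duty = $194,419.72 × 11% = $21,386.17.
Line 3 (7788.53.26, Astoria, 3,035 units, $425,203.50):
Base rate for 7788.53.26 is 26%.
Additional duty on 7788.53.26 from Astoria: +15.1%. Applied ad valorem rate: 26% + 15.1% = 41.1%.
Duty = $425,203.50 × 41.1% = $174,758.64.
Total = $0.00 + $21,386.17 + $174,758.64 = $196,144.81.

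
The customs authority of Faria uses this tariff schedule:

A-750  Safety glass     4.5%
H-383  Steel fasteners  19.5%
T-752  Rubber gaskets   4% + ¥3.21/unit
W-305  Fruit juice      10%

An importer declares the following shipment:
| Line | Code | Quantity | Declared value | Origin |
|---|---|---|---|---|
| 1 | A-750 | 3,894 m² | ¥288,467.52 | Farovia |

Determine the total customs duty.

¥12,981.04

Line 1 (A-750, Farovia, 3,894 m², ¥288,467.52):
Base rate for A-750 is 4.5%.
Duty = ¥288,467.52 × 4.5% = ¥12,981.04.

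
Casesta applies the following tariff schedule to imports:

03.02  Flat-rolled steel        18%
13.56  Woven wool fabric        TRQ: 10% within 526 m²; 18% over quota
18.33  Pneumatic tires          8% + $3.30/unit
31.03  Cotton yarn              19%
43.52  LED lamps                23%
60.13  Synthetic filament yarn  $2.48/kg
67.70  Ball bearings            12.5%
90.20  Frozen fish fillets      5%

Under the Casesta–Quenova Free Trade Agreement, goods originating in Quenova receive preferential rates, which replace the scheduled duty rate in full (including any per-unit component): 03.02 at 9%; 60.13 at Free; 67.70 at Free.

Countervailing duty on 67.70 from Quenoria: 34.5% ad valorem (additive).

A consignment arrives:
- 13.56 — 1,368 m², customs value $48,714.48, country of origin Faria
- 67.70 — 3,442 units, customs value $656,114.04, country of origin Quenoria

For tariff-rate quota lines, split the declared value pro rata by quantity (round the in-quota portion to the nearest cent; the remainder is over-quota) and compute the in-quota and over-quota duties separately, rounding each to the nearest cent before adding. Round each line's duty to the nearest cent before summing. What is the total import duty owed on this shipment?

$315,643.74

Line 1 (13.56, Faria, 1,368 m², $48,714.48):
Code 13.56 is under a tariff-rate quota (threshold 526 m²). In-quota: 526 m² at 10%; over-quota: 842 m² at 18%.
Pro-rata value split: in-quota = $48,714.48 × 526/1,368 = $18,730.86; over-quota = $48,714.48 − $18,730.86 = $29,983.62.
In-quota duty = $18,730.86 × 10% = $1,873.09. Over-quota duty = $29,983.62 × 18% = $5,397.05.
Line duty = $1,873.09 + $5,397.05 = $7,270.14.
Line 2 (67.70, Quenoria, 3,442 units, $656,114.04):
Base rate for 67.70 is 12.5%.
67.70 has an FTA preferential rate, but origin Quenoria is not Quenova; base rate stands.
Additional duty on 67.70 from Quenoria: +34.5%. Applied ad valorem rate: 12.5% + 34.5% = 47%.
Duty = $656,114.04 × 47% = $308,373.60.
Total = $7,270.14 + $308,373.60 = $315,643.74.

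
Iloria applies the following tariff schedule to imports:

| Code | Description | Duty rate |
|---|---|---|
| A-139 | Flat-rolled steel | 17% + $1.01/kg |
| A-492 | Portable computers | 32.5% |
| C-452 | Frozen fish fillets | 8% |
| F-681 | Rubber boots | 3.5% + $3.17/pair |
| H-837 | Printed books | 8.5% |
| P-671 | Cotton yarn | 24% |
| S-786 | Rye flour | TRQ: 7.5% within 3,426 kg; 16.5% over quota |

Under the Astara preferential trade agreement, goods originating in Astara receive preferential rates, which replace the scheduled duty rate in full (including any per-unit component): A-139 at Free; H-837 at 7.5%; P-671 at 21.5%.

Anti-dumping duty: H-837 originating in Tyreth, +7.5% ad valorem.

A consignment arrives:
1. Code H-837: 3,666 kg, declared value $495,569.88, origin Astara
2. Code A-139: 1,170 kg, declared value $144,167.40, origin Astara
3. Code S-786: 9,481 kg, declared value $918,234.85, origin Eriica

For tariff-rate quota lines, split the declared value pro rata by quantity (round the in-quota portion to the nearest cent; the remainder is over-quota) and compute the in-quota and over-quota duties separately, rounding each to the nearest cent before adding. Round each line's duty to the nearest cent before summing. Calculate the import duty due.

Line 1 (H-837, Astara, 3,666 kg, $495,569.88):
Base rate for H-837 is 8.5%.
Origin Astara qualifies under the Iloria–Astara agreement and H-837 is covered: preferential rate 7.5% applies instead.
The additional-duty order on H-837 targets Tyreth, not Astara; it does not apply.
Duty = $495,569.88 × 7.5% = $37,167.74.
Line 2 (A-139, Astara, 1,170 kg, $144,167.40):
Base rate for A-139 is 17% + $1.01/kg.
Origin Astara qualifies under the Iloria–Astara agreement and A-139 is covered: preferential rate Free applies instead.
Duty = $144,167.40 × 0% = $0.00.
Line 3 (S-786, Eriica, 9,481 kg, $918,234.85):
Code S-786 is under a tariff-rate quota (threshold 3,426 kg). In-quota: 3,426 kg at 7.5%; over-quota: 6,055 kg at 16.5%.
Pro-rata value split: in-quota = $918,234.85 × 3,426/9,481 = $331,808.10; over-quota = $918,234.85 − $331,808.10 = $586,426.75.
In-quota duty = $331,808.10 × 7.5% = $24,885.61. Over-quota duty = $586,426.75 × 16.5% = $96,760.41.
Line duty = $24,885.61 + $96,760.41 = $121,646.02.
Total = $37,167.74 + $0.00 + $121,646.02 = $158,813.76.

$158,813.76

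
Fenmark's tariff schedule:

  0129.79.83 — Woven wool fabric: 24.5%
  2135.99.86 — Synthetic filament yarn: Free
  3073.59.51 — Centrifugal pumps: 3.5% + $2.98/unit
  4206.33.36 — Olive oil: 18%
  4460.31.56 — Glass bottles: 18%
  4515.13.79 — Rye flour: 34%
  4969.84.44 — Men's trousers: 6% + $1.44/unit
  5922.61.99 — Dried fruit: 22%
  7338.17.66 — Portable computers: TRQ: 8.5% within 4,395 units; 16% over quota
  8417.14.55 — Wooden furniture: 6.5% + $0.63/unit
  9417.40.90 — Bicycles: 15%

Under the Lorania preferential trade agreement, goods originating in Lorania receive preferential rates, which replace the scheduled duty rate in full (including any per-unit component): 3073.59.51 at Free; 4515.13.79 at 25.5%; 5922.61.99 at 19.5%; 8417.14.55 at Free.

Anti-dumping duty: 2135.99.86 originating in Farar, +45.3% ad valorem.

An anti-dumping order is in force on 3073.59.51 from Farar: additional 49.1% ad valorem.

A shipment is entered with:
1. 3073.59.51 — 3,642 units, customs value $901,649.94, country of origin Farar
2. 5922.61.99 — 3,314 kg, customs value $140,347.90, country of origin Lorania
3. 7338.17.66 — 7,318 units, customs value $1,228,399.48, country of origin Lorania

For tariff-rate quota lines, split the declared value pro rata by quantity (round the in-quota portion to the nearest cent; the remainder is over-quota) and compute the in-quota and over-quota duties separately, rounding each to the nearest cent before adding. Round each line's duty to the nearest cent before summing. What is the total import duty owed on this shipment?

Line 1 (3073.59.51, Farar, 3,642 units, $901,649.94):
Base rate for 3073.59.51 is 3.5% + $2.98/unit.
3073.59.51 has an FTA preferential rate, but origin Farar is not Lorania; base rate stands.
Additional duty on 3073.59.51 from Farar: +49.1%. Applied ad valorem rate: 3.5% + 49.1% = 52.6%.
Duty = $901,649.94 × 52.6% + 3,642 × $2.98 = $485,121.03.
Line 2 (5922.61.99, Lorania, 3,314 kg, $140,347.90):
Base rate for 5922.61.99 is 22%.
Origin Lorania qualifies under the Fenmark–Lorania agreement and 5922.61.99 is covered: preferential rate 19.5% applies instead.
Duty = $140,347.90 × 19.5% = $27,367.84.
Line 3 (7338.17.66, Lorania, 7,318 units, $1,228,399.48):
Code 7338.17.66 is under a tariff-rate quota (threshold 4,395 units). In-quota: 4,395 units at 8.5%; over-quota: 2,923 units at 16%.
Pro-rata value split: in-quota = $1,228,399.48 × 4,395/7,318 = $737,744.70; over-quota = $1,228,399.48 − $737,744.70 = $490,654.78.
In-quota duty = $737,744.70 × 8.5% = $62,708.30. Over-quota duty = $490,654.78 × 16% = $78,504.76.
Line duty = $62,708.30 + $78,504.76 = $141,213.06.
Total = $485,121.03 + $27,367.84 + $141,213.06 = $653,701.93.

$653,701.93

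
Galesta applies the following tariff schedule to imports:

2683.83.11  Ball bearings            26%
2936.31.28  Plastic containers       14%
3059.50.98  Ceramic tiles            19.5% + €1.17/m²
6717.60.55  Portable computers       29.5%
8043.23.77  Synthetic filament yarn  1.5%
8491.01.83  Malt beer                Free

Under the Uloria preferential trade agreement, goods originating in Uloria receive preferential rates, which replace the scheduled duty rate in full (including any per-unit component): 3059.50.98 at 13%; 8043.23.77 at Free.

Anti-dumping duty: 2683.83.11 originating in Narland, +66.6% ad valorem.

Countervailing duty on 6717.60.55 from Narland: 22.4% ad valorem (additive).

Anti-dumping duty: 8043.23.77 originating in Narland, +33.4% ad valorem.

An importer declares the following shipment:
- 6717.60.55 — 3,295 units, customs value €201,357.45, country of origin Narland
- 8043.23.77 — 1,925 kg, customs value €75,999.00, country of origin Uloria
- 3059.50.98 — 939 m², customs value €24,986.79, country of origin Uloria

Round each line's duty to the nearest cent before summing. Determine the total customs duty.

Line 1 (6717.60.55, Narland, 3,295 units, €201,357.45):
Base rate for 6717.60.55 is 29.5%.
Additional duty on 6717.60.55 from Narland: +22.4%. Applied ad valorem rate: 29.5% + 22.4% = 51.9%.
Duty = €201,357.45 × 51.9% = €104,504.52.
Line 2 (8043.23.77, Uloria, 1,925 kg, €75,999.00):
Base rate for 8043.23.77 is 1.5%.
Origin Uloria qualifies under the Galesta–Uloria agreement and 8043.23.77 is covered: preferential rate Free applies instead.
The additional-duty order on 8043.23.77 targets Narland, not Uloria; it does not apply.
Duty = €75,999.00 × 0% = €0.00.
Line 3 (3059.50.98, Uloria, 939 m², €24,986.79):
Base rate for 3059.50.98 is 19.5% + €1.17/m².
Origin Uloria qualifies under the Galesta–Uloria agreement and 3059.50.98 is covered: preferential rate 13% applies instead.
Duty = €24,986.79 × 13% = €3,248.28.
Total = €104,504.52 + €0.00 + €3,248.28 = €107,752.80.

€107,752.80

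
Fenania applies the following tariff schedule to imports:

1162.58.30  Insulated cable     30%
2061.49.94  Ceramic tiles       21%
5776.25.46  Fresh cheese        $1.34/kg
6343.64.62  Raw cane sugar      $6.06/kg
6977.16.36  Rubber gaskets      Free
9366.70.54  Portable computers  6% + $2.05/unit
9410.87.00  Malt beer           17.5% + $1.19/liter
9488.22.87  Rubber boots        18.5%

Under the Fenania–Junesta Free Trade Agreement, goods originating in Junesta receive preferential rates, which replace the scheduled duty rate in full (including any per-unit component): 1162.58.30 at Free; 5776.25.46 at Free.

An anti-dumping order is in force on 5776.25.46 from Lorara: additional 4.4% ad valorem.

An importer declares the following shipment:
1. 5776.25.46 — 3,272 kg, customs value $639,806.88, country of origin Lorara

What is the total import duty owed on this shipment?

Line 1 (5776.25.46, Lorara, 3,272 kg, $639,806.88):
Base rate for 5776.25.46 is $1.34/kg.
5776.25.46 has an FTA preferential rate, but origin Lorara is not Junesta; base rate stands.
Additional duty on 5776.25.46 from Lorara: +4.4% ad valorem. Applied ad valorem rate = 4.4%.
Duty = $639,806.88 × 4.4% + 3,272 × $1.34 = $32,535.98.

$32,535.98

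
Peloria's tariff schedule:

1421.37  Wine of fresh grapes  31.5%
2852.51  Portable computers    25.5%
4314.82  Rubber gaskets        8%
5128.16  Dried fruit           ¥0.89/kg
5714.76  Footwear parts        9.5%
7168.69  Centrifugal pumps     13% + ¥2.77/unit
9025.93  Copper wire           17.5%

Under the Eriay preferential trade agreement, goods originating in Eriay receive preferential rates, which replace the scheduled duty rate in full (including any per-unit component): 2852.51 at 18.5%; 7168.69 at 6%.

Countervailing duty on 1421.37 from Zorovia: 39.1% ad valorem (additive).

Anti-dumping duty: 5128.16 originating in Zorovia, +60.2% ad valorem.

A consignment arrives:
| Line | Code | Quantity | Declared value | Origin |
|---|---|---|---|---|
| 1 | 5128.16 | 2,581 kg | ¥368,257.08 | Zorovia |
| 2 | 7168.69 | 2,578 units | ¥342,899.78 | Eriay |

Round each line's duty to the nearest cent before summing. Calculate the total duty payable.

Line 1 (5128.16, Zorovia, 2,581 kg, ¥368,257.08):
Base rate for 5128.16 is ¥0.89/kg.
Additional duty on 5128.16 from Zorovia: +60.2% ad valorem. Applied ad valorem rate = 60.2%.
Duty = ¥368,257.08 × 60.2% + 2,581 × ¥0.89 = ¥223,987.85.
Line 2 (7168.69, Eriay, 2,578 units, ¥342,899.78):
Base rate for 7168.69 is 13% + ¥2.77/unit.
Origin Eriay qualifies under the Peloria–Eriay agreement and 7168.69 is covered: preferential rate 6% applies instead.
Duty = ¥342,899.78 × 6% = ¥20,573.99.
Total = ¥223,987.85 + ¥20,573.99 = ¥244,561.84.

¥244,561.84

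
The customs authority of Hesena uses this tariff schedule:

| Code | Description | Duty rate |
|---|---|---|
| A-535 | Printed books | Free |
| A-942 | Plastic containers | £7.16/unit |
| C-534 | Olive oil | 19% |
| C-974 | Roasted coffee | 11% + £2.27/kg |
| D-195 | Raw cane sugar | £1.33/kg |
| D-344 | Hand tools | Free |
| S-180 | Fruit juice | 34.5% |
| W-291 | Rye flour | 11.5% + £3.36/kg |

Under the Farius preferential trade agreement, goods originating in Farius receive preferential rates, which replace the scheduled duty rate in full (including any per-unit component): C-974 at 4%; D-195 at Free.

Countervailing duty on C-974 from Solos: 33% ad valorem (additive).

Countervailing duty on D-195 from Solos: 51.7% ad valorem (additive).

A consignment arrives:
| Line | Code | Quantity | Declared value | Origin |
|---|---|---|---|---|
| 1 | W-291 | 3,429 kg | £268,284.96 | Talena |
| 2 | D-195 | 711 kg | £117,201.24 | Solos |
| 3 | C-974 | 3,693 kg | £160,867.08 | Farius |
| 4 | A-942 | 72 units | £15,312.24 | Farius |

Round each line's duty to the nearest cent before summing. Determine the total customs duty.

£110,863.08

Line 1 (W-291, Talena, 3,429 kg, £268,284.96):
Base rate for W-291 is 11.5% + £3.36/kg.
Duty = £268,284.96 × 11.5% + 3,429 × £3.36 = £42,374.21.
Line 2 (D-195, Solos, 711 kg, £117,201.24):
Base rate for D-195 is £1.33/kg.
D-195 has an FTA preferential rate, but origin Solos is not Farius; base rate stands.
Additional duty on D-195 from Solos: +51.7% ad valorem. Applied ad valorem rate = 51.7%.
Duty = £117,201.24 × 51.7% + 711 × £1.33 = £61,538.67.
Line 3 (C-974, Farius, 3,693 kg, £160,867.08):
Base rate for C-974 is 11% + £2.27/kg.
Origin Farius qualifies under the Hesena–Farius agreement and C-974 is covered: preferential rate 4% applies instead.
The additional-duty order on C-974 targets Solos, not Farius; it does not apply.
Duty = £160,867.08 × 4% = £6,434.68.
Line 4 (A-942, Farius, 72 units, £15,312.24):
Base rate for A-942 is £7.16/unit.
Origin Farius is the FTA partner but A-942 is not on the preference list; base rate stands.
Duty = 72 × £7.16 = £515.52.
Total = £42,374.21 + £61,538.67 + £6,434.68 + £515.52 = £110,863.08.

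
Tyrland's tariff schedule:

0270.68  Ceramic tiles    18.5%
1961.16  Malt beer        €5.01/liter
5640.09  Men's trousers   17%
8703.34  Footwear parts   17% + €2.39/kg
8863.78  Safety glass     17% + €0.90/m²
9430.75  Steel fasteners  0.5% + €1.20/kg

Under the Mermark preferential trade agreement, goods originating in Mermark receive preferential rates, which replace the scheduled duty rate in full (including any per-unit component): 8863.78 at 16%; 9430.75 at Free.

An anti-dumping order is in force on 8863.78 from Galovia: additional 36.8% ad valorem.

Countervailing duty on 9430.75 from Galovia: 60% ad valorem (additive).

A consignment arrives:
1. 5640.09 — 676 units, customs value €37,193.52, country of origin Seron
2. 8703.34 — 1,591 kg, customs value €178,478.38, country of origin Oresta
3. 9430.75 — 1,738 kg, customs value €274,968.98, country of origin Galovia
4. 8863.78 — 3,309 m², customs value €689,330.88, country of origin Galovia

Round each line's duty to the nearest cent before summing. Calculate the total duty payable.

Line 1 (5640.09, Seron, 676 units, €37,193.52):
Base rate for 5640.09 is 17%.
Duty = €37,193.52 × 17% = €6,322.90.
Line 2 (8703.34, Oresta, 1,591 kg, €178,478.38):
Base rate for 8703.34 is 17% + €2.39/kg.
Duty = €178,478.38 × 17% + 1,591 × €2.39 = €34,143.81.
Line 3 (9430.75, Galovia, 1,738 kg, €274,968.98):
Base rate for 9430.75 is 0.5% + €1.20/kg.
9430.75 has an FTA preferential rate, but origin Galovia is not Mermark; base rate stands.
Additional duty on 9430.75 from Galovia: +60%. Applied ad valorem rate: 0.5% + 60% = 60.5%.
Duty = €274,968.98 × 60.5% + 1,738 × €1.20 = €168,441.83.
Line 4 (8863.78, Galovia, 3,309 m², €689,330.88):
Base rate for 8863.78 is 17% + €0.90/m².
8863.78 has an FTA preferential rate, but origin Galovia is not Mermark; base rate stands.
Additional duty on 8863.78 from Galovia: +36.8%. Applied ad valorem rate: 17% + 36.8% = 53.8%.
Duty = €689,330.88 × 53.8% + 3,309 × €0.90 = €373,838.11.
Total = €6,322.90 + €34,143.81 + €168,441.83 + €373,838.11 = €582,746.65.

€582,746.65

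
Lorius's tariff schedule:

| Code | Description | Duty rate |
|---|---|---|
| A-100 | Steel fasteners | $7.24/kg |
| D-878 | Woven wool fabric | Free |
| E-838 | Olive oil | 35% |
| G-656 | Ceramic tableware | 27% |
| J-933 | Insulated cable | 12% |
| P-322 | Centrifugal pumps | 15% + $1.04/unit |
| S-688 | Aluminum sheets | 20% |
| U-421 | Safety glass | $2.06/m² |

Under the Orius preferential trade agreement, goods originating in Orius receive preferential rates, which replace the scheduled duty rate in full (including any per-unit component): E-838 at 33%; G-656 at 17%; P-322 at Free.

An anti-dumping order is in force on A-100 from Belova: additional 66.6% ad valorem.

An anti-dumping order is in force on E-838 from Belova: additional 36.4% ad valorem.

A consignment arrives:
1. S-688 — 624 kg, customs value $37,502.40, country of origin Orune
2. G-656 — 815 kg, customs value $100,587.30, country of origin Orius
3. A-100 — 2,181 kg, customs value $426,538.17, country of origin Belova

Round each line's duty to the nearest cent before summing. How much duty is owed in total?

Line 1 (S-688, Orune, 624 kg, $37,502.40):
Base rate for S-688 is 20%.
Duty = $37,502.40 × 20% = $7,500.48.
Line 2 (G-656, Orius, 815 kg, $100,587.30):
Base rate for G-656 is 27%.
Origin Orius qualifies under the Lorius–Orius agreement and G-656 is covered: preferential rate 17% applies instead.
Duty = $100,587.30 × 17% = $17,099.84.
Line 3 (A-100, Belova, 2,181 kg, $426,538.17):
Base rate for A-100 is $7.24/kg.
Additional duty on A-100 from Belova: +66.6% ad valorem. Applied ad valorem rate = 66.6%.
Duty = $426,538.17 × 66.6% + 2,181 × $7.24 = $299,864.86.
Total = $7,500.48 + $17,099.84 + $299,864.86 = $324,465.18.

$324,465.18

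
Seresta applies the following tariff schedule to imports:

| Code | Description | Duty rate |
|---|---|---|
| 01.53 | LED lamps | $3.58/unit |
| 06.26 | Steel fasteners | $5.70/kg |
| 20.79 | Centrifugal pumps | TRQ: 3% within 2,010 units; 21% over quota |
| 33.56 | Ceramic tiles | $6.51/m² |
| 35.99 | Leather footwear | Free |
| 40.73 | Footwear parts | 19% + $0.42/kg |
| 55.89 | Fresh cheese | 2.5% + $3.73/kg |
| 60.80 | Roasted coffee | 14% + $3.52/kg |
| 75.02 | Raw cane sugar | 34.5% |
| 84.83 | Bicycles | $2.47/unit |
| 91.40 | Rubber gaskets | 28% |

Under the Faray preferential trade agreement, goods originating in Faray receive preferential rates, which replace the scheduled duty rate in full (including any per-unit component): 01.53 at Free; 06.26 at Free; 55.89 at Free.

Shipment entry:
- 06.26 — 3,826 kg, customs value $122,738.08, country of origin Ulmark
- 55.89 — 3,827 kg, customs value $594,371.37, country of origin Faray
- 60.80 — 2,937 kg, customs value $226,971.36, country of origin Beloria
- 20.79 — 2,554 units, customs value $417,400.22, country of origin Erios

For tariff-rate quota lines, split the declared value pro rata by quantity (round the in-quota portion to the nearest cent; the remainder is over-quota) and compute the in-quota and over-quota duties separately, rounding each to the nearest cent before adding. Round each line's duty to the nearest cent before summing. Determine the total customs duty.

$92,447.50

Line 1 (06.26, Ulmark, 3,826 kg, $122,738.08):
Base rate for 06.26 is $5.70/kg.
06.26 has an FTA preferential rate, but origin Ulmark is not Faray; base rate stands.
Duty = 3,826 × $5.70 = $21,808.20.
Line 2 (55.89, Faray, 3,827 kg, $594,371.37):
Base rate for 55.89 is 2.5% + $3.73/kg.
Origin Faray qualifies under the Seresta–Faray agreement and 55.89 is covered: preferential rate Free applies instead.
Duty = $594,371.37 × 0% = $0.00.
Line 3 (60.80, Beloria, 2,937 kg, $226,971.36):
Base rate for 60.80 is 14% + $3.52/kg.
Duty = $226,971.36 × 14% + 2,937 × $3.52 = $42,114.23.
Line 4 (20.79, Erios, 2,554 units, $417,400.22):
Code 20.79 is under a tariff-rate quota (threshold 2,010 units). In-quota: 2,010 units at 3%; over-quota: 544 units at 21%.
Pro-rata value split: in-quota = $417,400.22 × 2,010/2,554 = $328,494.30; over-quota = $417,400.22 − $328,494.30 = $88,905.92.
In-quota duty = $328,494.30 × 3% = $9,854.83. Over-quota duty = $88,905.92 × 21% = $18,670.24.
Line duty = $9,854.83 + $18,670.24 = $28,525.07.
Total = $21,808.20 + $0.00 + $42,114.23 + $28,525.07 = $92,447.50.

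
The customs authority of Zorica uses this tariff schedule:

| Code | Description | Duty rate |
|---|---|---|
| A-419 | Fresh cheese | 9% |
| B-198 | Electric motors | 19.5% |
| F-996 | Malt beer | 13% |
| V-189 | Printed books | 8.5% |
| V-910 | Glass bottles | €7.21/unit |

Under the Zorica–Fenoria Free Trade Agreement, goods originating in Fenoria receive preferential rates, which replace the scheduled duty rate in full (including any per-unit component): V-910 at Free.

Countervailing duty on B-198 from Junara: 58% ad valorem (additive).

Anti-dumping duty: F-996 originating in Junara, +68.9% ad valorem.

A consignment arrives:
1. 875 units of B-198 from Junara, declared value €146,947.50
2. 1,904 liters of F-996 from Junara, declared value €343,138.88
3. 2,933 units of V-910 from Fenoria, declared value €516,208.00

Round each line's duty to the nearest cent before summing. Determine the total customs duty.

€394,915.05

Line 1 (B-198, Junara, 875 units, €146,947.50):
Base rate for B-198 is 19.5%.
Additional duty on B-198 from Junara: +58%. Applied ad valorem rate: 19.5% + 58% = 77.5%.
Duty = €146,947.50 × 77.5% = €113,884.31.
Line 2 (F-996, Junara, 1,904 liters, €343,138.88):
Base rate for F-996 is 13%.
Additional duty on F-996 from Junara: +68.9%. Applied ad valorem rate: 13% + 68.9% = 81.9%.
Duty = €343,138.88 × 81.9% = €281,030.74.
Line 3 (V-910, Fenoria, 2,933 units, €516,208.00):
Base rate for V-910 is €7.21/unit.
Origin Fenoria qualifies under the Zorica–Fenoria agreement and V-910 is covered: preferential rate Free applies instead.
Duty = €516,208.00 × 0% = €0.00.
Total = €113,884.31 + €281,030.74 + €0.00 = €394,915.05.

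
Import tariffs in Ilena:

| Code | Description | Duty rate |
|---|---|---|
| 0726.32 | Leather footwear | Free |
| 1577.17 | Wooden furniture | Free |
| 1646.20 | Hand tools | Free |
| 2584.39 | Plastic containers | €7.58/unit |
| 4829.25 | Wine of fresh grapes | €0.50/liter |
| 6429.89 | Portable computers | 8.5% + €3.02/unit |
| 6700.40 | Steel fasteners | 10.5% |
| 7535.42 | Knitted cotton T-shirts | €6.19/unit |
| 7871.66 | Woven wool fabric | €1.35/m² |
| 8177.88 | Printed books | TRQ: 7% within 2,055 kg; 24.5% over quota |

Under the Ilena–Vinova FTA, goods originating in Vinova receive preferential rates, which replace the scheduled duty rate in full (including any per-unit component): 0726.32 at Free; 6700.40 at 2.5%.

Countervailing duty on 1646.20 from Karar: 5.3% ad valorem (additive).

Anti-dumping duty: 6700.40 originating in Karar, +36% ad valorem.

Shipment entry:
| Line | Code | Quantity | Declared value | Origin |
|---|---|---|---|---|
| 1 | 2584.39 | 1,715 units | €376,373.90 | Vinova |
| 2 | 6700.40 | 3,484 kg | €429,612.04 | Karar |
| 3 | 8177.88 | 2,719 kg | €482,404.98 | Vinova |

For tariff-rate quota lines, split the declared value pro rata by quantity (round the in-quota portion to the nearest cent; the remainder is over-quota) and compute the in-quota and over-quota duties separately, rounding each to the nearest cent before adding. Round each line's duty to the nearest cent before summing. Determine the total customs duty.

Line 1 (2584.39, Vinova, 1,715 units, €376,373.90):
Base rate for 2584.39 is €7.58/unit.
Origin Vinova is the FTA partner but 2584.39 is not on the preference list; base rate stands.
Duty = 1,715 × €7.58 = €12,999.70.
Line 2 (6700.40, Karar, 3,484 kg, €429,612.04):
Base rate for 6700.40 is 10.5%.
6700.40 has an FTA preferential rate, but origin Karar is not Vinova; base rate stands.
Additional duty on 6700.40 from Karar: +36%. Applied ad valorem rate: 10.5% + 36% = 46.5%.
Duty = €429,612.04 × 46.5% = €199,769.60.
Line 3 (8177.88, Vinova, 2,719 kg, €482,404.98):
Code 8177.88 is under a tariff-rate quota (threshold 2,055 kg). In-quota: 2,055 kg at 7%; over-quota: 664 kg at 24.5%.
Pro-rata value split: in-quota = €482,404.98 × 2,055/2,719 = €364,598.10; over-quota = €482,404.98 − €364,598.10 = €117,806.88.
In-quota duty = €364,598.10 × 7% = €25,521.87. Over-quota duty = €117,806.88 × 24.5% = €28,862.69.
Line duty = €25,521.87 + €28,862.69 = €54,384.56.
Total = €12,999.70 + €199,769.60 + €54,384.56 = €267,153.86.

€267,153.86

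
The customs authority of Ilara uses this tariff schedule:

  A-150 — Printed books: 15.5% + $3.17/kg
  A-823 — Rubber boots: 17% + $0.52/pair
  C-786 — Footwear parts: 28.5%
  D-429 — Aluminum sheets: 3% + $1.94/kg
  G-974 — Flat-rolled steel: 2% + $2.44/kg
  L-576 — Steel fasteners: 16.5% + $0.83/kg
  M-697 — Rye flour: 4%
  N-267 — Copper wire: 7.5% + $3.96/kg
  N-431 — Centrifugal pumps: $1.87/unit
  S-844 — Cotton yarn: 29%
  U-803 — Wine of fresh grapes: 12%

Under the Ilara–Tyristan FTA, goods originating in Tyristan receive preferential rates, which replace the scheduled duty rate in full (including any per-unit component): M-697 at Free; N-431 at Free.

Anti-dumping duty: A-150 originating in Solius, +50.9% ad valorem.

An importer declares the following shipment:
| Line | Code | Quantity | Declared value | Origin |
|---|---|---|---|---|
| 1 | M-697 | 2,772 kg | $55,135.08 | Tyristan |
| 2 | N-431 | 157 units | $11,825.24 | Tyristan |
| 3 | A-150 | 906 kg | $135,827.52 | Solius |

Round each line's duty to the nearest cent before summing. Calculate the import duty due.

$93,061.49

Line 1 (M-697, Tyristan, 2,772 kg, $55,135.08):
Base rate for M-697 is 4%.
Origin Tyristan qualifies under the Ilara–Tyristan agreement and M-697 is covered: preferential rate Free applies instead.
Duty = $55,135.08 × 0% = $0.00.
Line 2 (N-431, Tyristan, 157 units, $11,825.24):
Base rate for N-431 is $1.87/unit.
Origin Tyristan qualifies under the Ilara–Tyristan agreement and N-431 is covered: preferential rate Free applies instead.
Duty = $11,825.24 × 0% = $0.00.
Line 3 (A-150, Solius, 906 kg, $135,827.52):
Base rate for A-150 is 15.5% + $3.17/kg.
Additional duty on A-150 from Solius: +50.9%. Applied ad valorem rate: 15.5% + 50.9% = 66.4%.
Duty = $135,827.52 × 66.4% + 906 × $3.17 = $93,061.49.
Total = $0.00 + $0.00 + $93,061.49 = $93,061.49.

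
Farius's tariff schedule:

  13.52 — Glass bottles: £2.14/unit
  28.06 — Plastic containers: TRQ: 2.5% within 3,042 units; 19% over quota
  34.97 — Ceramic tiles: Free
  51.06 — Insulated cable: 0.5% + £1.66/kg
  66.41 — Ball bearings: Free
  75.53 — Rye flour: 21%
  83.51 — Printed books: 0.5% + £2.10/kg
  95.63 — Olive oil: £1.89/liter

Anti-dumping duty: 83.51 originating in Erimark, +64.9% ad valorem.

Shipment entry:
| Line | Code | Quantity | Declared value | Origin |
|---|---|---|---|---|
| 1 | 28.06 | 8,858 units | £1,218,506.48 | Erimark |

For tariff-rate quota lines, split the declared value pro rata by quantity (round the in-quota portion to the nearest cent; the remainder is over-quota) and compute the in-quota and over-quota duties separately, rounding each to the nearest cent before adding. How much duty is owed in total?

Line 1 (28.06, Erimark, 8,858 units, £1,218,506.48):
Code 28.06 is under a tariff-rate quota (threshold 3,042 units). In-quota: 3,042 units at 2.5%; over-quota: 5,816 units at 19%.
Pro-rata value split: in-quota = £1,218,506.48 × 3,042/8,858 = £418,457.52; over-quota = £1,218,506.48 − £418,457.52 = £800,048.96.
In-quota duty = £418,457.52 × 2.5% = £10,461.44. Over-quota duty = £800,048.96 × 19% = £152,009.30.
Line duty = £10,461.44 + £152,009.30 = £162,470.74.

£162,470.74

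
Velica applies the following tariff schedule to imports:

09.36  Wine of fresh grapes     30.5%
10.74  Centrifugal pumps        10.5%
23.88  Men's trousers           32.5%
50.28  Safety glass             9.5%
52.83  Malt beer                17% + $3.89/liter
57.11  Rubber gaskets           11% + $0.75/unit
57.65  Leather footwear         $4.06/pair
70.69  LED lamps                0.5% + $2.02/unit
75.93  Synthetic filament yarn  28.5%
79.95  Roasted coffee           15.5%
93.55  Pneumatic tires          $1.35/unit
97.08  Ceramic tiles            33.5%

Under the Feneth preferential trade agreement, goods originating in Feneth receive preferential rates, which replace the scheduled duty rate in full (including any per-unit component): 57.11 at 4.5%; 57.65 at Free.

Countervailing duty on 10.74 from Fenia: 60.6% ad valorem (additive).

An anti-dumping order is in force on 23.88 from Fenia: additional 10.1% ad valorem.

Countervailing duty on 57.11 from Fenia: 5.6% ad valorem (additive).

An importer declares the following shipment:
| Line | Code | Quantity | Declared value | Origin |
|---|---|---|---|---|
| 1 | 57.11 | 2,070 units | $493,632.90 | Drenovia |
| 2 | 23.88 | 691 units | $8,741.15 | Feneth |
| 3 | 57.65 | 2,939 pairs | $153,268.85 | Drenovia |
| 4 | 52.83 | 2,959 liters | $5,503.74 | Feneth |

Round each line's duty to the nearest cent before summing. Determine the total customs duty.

Line 1 (57.11, Drenovia, 2,070 units, $493,632.90):
Base rate for 57.11 is 11% + $0.75/unit.
57.11 has an FTA preferential rate, but origin Drenovia is not Feneth; base rate stands.
The additional-duty order on 57.11 targets Fenia, not Drenovia; it does not apply.
Duty = $493,632.90 × 11% + 2,070 × $0.75 = $55,852.12.
Line 2 (23.88, Feneth, 691 units, $8,741.15):
Base rate for 23.88 is 32.5%.
Origin Feneth is the FTA partner but 23.88 is not on the preference list; base rate stands.
The additional-duty order on 23.88 targets Fenia, not Feneth; it does not apply.
Duty = $8,741.15 × 32.5% = $2,840.87.
Line 3 (57.65, Drenovia, 2,939 pairs, $153,268.85):
Base rate for 57.65 is $4.06/pair.
57.65 has an FTA preferential rate, but origin Drenovia is not Feneth; base rate stands.
Duty = 2,939 × $4.06 = $11,932.34.
Line 4 (52.83, Feneth, 2,959 liters, $5,503.74):
Base rate for 52.83 is 17% + $3.89/liter.
Origin Feneth is the FTA partner but 52.83 is not on the preference list; base rate stands.
Duty = $5,503.74 × 17% + 2,959 × $3.89 = $12,446.15.
Total = $55,852.12 + $2,840.87 + $11,932.34 + $12,446.15 = $83,071.48.

$83,071.48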